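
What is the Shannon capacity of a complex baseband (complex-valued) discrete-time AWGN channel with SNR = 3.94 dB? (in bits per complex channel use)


SNR_linear = 10^(3.94/10) = 2.4774; C = log2(1 + SNR_linear) = log2(1 + 2.4774) = 1.798

1.798 bits/channel use


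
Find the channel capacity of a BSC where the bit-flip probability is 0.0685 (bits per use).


H(p) = -p*log2(p) - (1-p)*log2(1-p) = -0.0685*log2(0.0685) - 0.9315*log2(0.9315) = 0.264941 + 0.095360 = 0.3603. C = 1 - H(p) = 1 - 0.3603 = 0.6397

0.6397 bits


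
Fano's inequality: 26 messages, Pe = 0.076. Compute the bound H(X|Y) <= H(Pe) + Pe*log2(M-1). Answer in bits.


H(Pe) = -Pe*log2(Pe) - (1-Pe)*log2(1-Pe) = -0.076*log2(0.076) - 0.924*log2(0.924) = 0.282557 + 0.105369 = 0.3879. Pe*log2(M-1) = 0.076*log2(25) = 0.352933. Bound = H(Pe) + Pe*log2(M-1) = 0.282557 + 0.105369 + 0.352933 = 0.7409

0.7409 bits


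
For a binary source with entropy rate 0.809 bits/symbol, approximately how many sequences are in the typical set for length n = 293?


log2|A_typical| = nH = 293 * 0.809 = 237.037, so |A_typical| ~ 2^237.037 = 2.266e+71

2.266e+71


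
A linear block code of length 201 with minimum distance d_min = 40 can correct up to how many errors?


Correction capability = floor((d-1)/2) = floor((40-1)/2) = 19

19 errors


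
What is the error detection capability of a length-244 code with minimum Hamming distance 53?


Detection capability = d_min - 1 = 53 - 1 = 52

52 errors


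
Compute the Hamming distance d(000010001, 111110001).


Count differing positions: ^ ^ ^ ^ . . . . . = 4 differences

4


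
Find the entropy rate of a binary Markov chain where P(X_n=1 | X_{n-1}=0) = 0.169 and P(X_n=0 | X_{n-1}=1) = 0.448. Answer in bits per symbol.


Stationary distribution: pi_0 = p10/(p01+p10) = 0.7261, pi_1 = 0.2739. Entropy rate H' = pi_0*H(p01) + pi_1*H(p10) = 0.7261*0.6554 + 0.2739*0.9922 = 0.7477

0.7477 bits/symbol


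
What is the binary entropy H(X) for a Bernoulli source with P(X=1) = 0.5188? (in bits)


H = -p*log2(p) - (1-p)*log2(1-p). -0.5188*log2(0.5188) = 0.491174; -0.4812*log2(0.4812) = 0.507806. H = 0.491174 + 0.507806 = 0.999

0.999 bits


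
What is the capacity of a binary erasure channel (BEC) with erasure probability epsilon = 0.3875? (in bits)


C = 1 - epsilon = 1 - 0.3875 = 0.6125

0.6125 bits


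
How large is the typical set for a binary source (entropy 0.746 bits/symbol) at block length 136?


log2|A_typical| = nH = 136 * 0.746 = 101.456, so |A_typical| ~ 2^101.456 = 3.478e+30

3.478e+30


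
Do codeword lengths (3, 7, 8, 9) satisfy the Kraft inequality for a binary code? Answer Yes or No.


Kraft sum = sum(2^(-l_i)) = 0.1387, need <= 1. Result: satisfied (a binary prefix-free code with these lengths exists)

Yes


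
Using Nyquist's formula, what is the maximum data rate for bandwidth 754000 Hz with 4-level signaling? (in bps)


Rate = 2 * B * log2(M) = 2 * 754000 * 2.0 = 3016000.0

3016000.0 bps


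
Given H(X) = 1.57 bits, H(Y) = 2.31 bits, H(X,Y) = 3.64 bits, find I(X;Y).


I(X;Y) = H(X) + H(Y) - H(X,Y) = 1.57 + 2.31 - 3.64 = 0.24

0.24 bits


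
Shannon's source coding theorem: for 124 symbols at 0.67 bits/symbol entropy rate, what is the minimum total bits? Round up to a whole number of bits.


Minimum bits >= n * H = 124 * 0.67 = 83.08, rounded up to a whole number of bits = 84

84 bits


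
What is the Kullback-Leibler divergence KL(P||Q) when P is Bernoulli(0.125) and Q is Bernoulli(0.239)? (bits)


KL = p*log2(p/q) + (1-p)*log2((1-p)/(1-q)) = 0.125*log2(0.125/0.239) + 0.875*log2(0.875/0.761) = 0.0593

0.0593 bits


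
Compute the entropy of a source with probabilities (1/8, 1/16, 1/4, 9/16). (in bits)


H = -sum(p_i * log2(p_i)). Terms: -(1/8)*log2(1/8) = 0.375000; -(1/16)*log2(1/16) = 0.250000; -(1/4)*log2(1/4) = 0.500000; -(9/16)*log2(9/16) = 0.466917. H = 0.375000 + 0.250000 + 0.500000 + 0.466917 = 1.5919

1.5919 bits


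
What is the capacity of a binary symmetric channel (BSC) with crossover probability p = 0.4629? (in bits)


H(p) = -p*log2(p) - (1-p)*log2(1-p) = -0.4629*log2(0.4629) - 0.5371*log2(0.5371) = 0.514387 + 0.481638 = 0.996. C = 1 - H(p) = 1 - 0.996 = 0.004

0.004 bits


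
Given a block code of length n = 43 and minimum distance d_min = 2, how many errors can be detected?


Detection capability = d_min - 1 = 2 - 1 = 1

1 errors


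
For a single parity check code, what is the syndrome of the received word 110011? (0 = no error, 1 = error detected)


Syndrome = XOR of all bits = 1 XOR 1 XOR 0 XOR 0 XOR 1 XOR 1 = 0

0


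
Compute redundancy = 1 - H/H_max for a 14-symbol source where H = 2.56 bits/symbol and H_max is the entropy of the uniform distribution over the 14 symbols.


H_max = log2(K) = log2(14) = 3.8074 bits/symbol. Redundancy = 1 - H/H_max = 1 - 2.56/3.8074 = 1 - 0.6724 = 0.3276

0.3276


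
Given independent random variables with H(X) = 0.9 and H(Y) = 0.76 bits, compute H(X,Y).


For independent variables, H(X,Y) = H(X) + H(Y) = 0.9 + 0.76 = 1.66

1.66 bits


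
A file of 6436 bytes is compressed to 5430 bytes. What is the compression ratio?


Ratio = original / compressed = 6436 / 5430 = 1.1853

1.1853


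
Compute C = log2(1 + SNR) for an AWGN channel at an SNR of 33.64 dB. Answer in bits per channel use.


SNR_linear = 10^(33.64/10) = 2312.0648; C = log2(1 + SNR_linear) = log2(1 + 2312.0648) = 11.1756

11.1756 bits/channel use


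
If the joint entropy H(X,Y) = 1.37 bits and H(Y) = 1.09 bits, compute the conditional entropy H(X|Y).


H(X|Y) = H(X,Y) - H(Y) = 1.37 - 1.09 = 0.28

0.28 bits


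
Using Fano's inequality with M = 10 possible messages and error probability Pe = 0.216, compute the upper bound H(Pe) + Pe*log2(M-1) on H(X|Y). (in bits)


H(Pe) = -Pe*log2(Pe) - (1-Pe)*log2(1-Pe) = -0.216*log2(0.216) - 0.784*log2(0.784) = 0.477554 + 0.275242 = 0.7528. Pe*log2(M-1) = 0.216*log2(9) = 0.684704. Bound = H(Pe) + Pe*log2(M-1) = 0.477554 + 0.275242 + 0.684704 = 1.4375

1.4375 bits


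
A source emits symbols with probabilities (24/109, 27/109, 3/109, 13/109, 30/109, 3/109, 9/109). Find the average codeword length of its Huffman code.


Huffman construction (repeatedly merge the two least-probable nodes; each merge adds 1 bit to every symbol beneath it): 3/109 + 3/109 = 6/109; 6/109 + 9/109 = 15/109; 13/109 + 15/109 = 28/109; 24/109 + 27/109 = 51/109; 28/109 + 30/109 = 58/109; 51/109 + 58/109 = 1. Resulting codeword lengths (in the order the probabilities were given): (2, 2, 5, 3, 2, 5, 4). L_avg = sum(p_i * l_i) = 24/109*2 + 27/109*2 + 3/109*5 + 13/109*3 + 30/109*2 + 3/109*5 + 9/109*4 = 267/109 = 2.4495

2.4495 bits


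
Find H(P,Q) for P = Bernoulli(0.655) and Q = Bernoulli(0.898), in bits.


H(P,Q) = -p*log2(q) - (1-p)*log2(1-q). -0.655*log2(0.898) = 0.101664; -0.345*log2(0.102) = 1.136209. H(P,Q) = 0.101664 + 1.136209 = 1.2379

1.2379 bits


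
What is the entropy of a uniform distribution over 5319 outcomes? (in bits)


H = log2(n) = log2(5319) = 12.3769

12.3769 bits


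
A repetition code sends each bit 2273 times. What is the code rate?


Rate = k/n = 1/2273

1/2273


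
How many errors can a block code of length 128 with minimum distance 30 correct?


Correction capability = floor((d-1)/2) = floor((30-1)/2) = 14

14 errors


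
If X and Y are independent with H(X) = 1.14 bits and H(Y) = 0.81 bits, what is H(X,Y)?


For independent variables, H(X,Y) = H(X) + H(Y) = 1.14 + 0.81 = 1.95

1.95 bits


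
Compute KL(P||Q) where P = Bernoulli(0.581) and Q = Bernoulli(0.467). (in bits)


KL = p*log2(p/q) + (1-p)*log2((1-p)/(1-q)) = 0.581*log2(0.581/0.467) + 0.419*log2(0.419/0.533) = 0.0376

0.0376 bits


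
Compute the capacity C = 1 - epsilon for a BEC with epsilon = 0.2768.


C = 1 - epsilon = 1 - 0.2768 = 0.7232

0.7232 bits


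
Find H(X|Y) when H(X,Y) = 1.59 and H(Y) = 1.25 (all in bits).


H(X|Y) = H(X,Y) - H(Y) = 1.59 - 1.25 = 0.34

0.34 bits


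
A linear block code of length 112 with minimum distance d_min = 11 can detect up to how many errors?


Detection capability = d_min - 1 = 11 - 1 = 10

10 errors


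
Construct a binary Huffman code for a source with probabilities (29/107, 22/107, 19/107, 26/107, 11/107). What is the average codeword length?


Huffman construction (repeatedly merge the two least-probable nodes; each merge adds 1 bit to every symbol beneath it): 11/107 + 19/107 = 30/107; 22/107 + 26/107 = 48/107; 29/107 + 30/107 = 59/107; 48/107 + 59/107 = 1. Resulting codeword lengths (in the order the probabilities were given): (2, 2, 3, 2, 3). L_avg = sum(p_i * l_i) = 29/107*2 + 22/107*2 + 19/107*3 + 26/107*2 + 11/107*3 = 244/107 = 2.2804

2.2804 bits


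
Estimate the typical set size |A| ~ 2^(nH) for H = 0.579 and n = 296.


log2|A_typical| = nH = 296 * 0.579 = 171.384, so |A_typical| ~ 2^171.384 = 3.906e+51

3.906e+51


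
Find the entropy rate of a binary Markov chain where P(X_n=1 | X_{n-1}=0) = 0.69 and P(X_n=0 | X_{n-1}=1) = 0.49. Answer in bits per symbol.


Stationary distribution: pi_0 = p10/(p01+p10) = 0.4153, pi_1 = 0.5847. Entropy rate H' = pi_0*H(p01) + pi_1*H(p10) = 0.4153*0.8932 + 0.5847*0.9997 = 0.9555

0.9555 bits/symbol


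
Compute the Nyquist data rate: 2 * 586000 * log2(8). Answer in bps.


Rate = 2 * B * log2(M) = 2 * 586000 * 3.0 = 3516000.0

3516000.0 bps


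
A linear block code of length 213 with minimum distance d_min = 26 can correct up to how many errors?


Correction capability = floor((d-1)/2) = floor((26-1)/2) = 12

12 errors


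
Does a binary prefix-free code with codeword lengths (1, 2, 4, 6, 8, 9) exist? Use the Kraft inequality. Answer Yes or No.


Kraft sum = sum(2^(-l_i)) = 0.834, need <= 1. Result: satisfied (a binary prefix-free code with these lengths exists)

Yes


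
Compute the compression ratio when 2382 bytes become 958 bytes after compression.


Ratio = original / compressed = 2382 / 958 = 2.4864

2.4864


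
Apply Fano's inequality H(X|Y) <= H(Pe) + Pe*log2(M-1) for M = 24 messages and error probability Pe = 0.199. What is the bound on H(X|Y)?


H(Pe) = -Pe*log2(Pe) - (1-Pe)*log2(1-Pe) = -0.199*log2(0.199) - 0.801*log2(0.801) = 0.463503 + 0.256421 = 0.7199. Pe*log2(M-1) = 0.199*log2(23) = 0.900189. Bound = H(Pe) + Pe*log2(M-1) = 0.463503 + 0.256421 + 0.900189 = 1.6201

1.6201 bits


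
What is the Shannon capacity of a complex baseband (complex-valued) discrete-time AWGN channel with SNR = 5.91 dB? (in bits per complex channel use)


SNR_linear = 10^(5.91/10) = 3.8994; C = log2(1 + SNR_linear) = log2(1 + 3.8994) = 2.2926

2.2926 bits/channel use


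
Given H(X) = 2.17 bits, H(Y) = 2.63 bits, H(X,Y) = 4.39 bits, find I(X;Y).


I(X;Y) = H(X) + H(Y) - H(X,Y) = 2.17 + 2.63 - 4.39 = 0.41

0.41 bits


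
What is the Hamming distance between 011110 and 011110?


Count differing positions: . . . . . . = 0 differences

0


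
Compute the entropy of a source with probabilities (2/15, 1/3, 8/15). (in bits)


H = -sum(p_i * log2(p_i)). Terms: -(2/15)*log2(2/15) = 0.387585; -(1/3)*log2(1/3) = 0.528321; -(8/15)*log2(8/15) = 0.483675. H = 0.387585 + 0.528321 + 0.483675 = 1.3996

1.3996 bits


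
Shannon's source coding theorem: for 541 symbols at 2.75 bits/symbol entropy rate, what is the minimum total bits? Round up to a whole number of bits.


Minimum bits >= n * H = 541 * 2.75 = 1487.75, rounded up to a whole number of bits = 1488

1488 bits


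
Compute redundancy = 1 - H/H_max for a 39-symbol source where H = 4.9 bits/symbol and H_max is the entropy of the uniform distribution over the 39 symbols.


H_max = log2(K) = log2(39) = 5.2854 bits/symbol. Redundancy = 1 - H/H_max = 1 - 4.9/5.2854 = 1 - 0.9271 = 0.0729

0.0729


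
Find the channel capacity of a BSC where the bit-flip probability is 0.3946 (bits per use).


H(p) = -p*log2(p) - (1-p)*log2(1-p) = -0.3946*log2(0.3946) - 0.6054*log2(0.6054) = 0.529371 + 0.438333 = 0.9677. C = 1 - H(p) = 1 - 0.9677 = 0.0323

0.0323 bits


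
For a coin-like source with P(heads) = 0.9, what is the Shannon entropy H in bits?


H = -p*log2(p) - (1-p)*log2(1-p). -0.9*log2(0.9) = 0.136803; -0.1*log2(0.1) = 0.332193. H = 0.136803 + 0.332193 = 0.469

0.469 bits


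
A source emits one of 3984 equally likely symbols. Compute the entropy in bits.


H = log2(n) = log2(3984) = 11.96

11.96 bits


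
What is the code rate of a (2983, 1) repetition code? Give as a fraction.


Rate = k/n = 1/2983

1/2983


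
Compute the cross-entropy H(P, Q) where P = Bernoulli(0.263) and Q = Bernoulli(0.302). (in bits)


H(P,Q) = -p*log2(q) - (1-p)*log2(1-q). -0.263*log2(0.302) = 0.454301; -0.737*log2(0.698) = 0.382283. H(P,Q) = 0.454301 + 0.382283 = 0.8366

0.8366 bits


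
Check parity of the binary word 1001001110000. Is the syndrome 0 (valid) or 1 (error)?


Syndrome = XOR of all bits = 1 XOR 0 XOR 0 XOR 1 XOR 0 XOR 0 XOR 1 XOR 1 XOR 1 XOR 0 XOR 0 XOR 0 XOR 0 = 1

1


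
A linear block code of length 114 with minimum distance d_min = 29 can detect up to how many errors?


Detection capability = d_min - 1 = 29 - 1 = 28

28 errors


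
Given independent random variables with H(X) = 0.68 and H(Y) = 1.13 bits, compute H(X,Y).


For independent variables, H(X,Y) = H(X) + H(Y) = 0.68 + 1.13 = 1.81

1.81 bits


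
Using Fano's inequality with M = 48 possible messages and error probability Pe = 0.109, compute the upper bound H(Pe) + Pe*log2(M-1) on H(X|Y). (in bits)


H(Pe) = -Pe*log2(Pe) - (1-Pe)*log2(1-Pe) = -0.109*log2(0.109) - 0.891*log2(0.891) = 0.348538 + 0.148354 = 0.4969. Pe*log2(M-1) = 0.109*log2(47) = 0.605450. Bound = H(Pe) + Pe*log2(M-1) = 0.348538 + 0.148354 + 0.605450 = 1.1023

1.1023 bits


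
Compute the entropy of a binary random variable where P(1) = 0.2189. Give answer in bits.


H = -p*log2(p) - (1-p)*log2(1-p). -0.2189*log2(0.2189) = 0.479754; -0.7811*log2(0.7811) = 0.278400. H = 0.479754 + 0.278400 = 0.7582

0.7582 bits


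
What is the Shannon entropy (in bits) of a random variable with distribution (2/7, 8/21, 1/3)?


H = -sum(p_i * log2(p_i)). Terms: -(2/7)*log2(2/7) = 0.516387; -(8/21)*log2(8/21) = 0.530407; -(1/3)*log2(1/3) = 0.528321. H = 0.516387 + 0.530407 + 0.528321 = 1.5751

1.5751 bits


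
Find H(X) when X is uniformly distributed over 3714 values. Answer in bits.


H = log2(n) = log2(3714) = 11.8588

11.8588 bits


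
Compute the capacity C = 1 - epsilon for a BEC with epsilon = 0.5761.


C = 1 - epsilon = 1 - 0.5761 = 0.4239

0.4239 bits


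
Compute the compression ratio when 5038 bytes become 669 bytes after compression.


Ratio = original / compressed = 5038 / 669 = 7.5306

7.5306


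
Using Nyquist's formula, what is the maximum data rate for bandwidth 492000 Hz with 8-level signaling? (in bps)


Rate = 2 * B * log2(M) = 2 * 492000 * 3.0 = 2952000.0

2952000.0 bps


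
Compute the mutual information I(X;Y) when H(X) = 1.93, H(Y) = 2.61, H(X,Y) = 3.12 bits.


I(X;Y) = H(X) + H(Y) - H(X,Y) = 1.93 + 2.61 - 3.12 = 1.42

1.42 bits


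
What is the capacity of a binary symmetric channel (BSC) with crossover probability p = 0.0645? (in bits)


H(p) = -p*log2(p) - (1-p)*log2(1-p) = -0.0645*log2(0.0645) - 0.9355*log2(0.9355) = 0.255069 + 0.089986 = 0.3451. C = 1 - H(p) = 1 - 0.3451 = 0.6549

0.6549 bits


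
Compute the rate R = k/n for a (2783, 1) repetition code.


Rate = k/n = 1/2783

1/2783


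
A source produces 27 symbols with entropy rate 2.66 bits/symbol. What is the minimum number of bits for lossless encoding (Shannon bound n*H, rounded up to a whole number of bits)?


Minimum bits >= n * H = 27 * 2.66 = 71.82, rounded up to a whole number of bits = 72

72 bits


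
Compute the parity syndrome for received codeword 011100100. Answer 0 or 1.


Syndrome = XOR of all bits = 0 XOR 1 XOR 1 XOR 1 XOR 0 XOR 0 XOR 1 XOR 0 XOR 0 = 0

0


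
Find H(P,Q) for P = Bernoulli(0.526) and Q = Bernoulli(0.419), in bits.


H(P,Q) = -p*log2(q) - (1-p)*log2(1-q). -0.526*log2(0.419) = 0.660118; -0.474*log2(0.581) = 0.371327. H(P,Q) = 0.660118 + 0.371327 = 1.0314

1.0314 bits


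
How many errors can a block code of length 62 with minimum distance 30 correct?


Correction capability = floor((d-1)/2) = floor((30-1)/2) = 14

14 errors


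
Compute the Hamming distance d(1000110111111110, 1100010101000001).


Count differing positions: . ^ . . ^ . . . ^ . ^ ^ ^ ^ ^ ^ = 9 differences

9


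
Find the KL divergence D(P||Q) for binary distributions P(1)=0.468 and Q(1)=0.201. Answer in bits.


KL = p*log2(p/q) + (1-p)*log2((1-p)/(1-q)) = 0.468*log2(0.468/0.201) + 0.532*log2(0.532/0.799) = 0.2585

0.2585 bits


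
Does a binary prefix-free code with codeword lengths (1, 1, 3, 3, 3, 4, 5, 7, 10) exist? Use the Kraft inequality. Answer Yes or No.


Kraft sum = sum(2^(-l_i)) = 1.4775, need <= 1. Result: violated (a binary prefix-free code with these lengths cannot exist)

No


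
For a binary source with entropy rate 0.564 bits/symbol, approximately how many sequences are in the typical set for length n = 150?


log2|A_typical| = nH = 150 * 0.564 = 84.6, so |A_typical| ~ 2^84.6 = 2.932e+25

2.932e+25


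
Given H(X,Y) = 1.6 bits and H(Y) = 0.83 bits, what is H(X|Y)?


H(X|Y) = H(X,Y) - H(Y) = 1.6 - 0.83 = 0.77

0.77 bits


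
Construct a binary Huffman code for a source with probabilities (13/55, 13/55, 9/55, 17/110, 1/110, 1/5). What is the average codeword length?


Huffman construction (repeatedly merge the two least-probable nodes; each merge adds 1 bit to every symbol beneath it): 1/110 + 17/110 = 9/55; 9/55 + 9/55 = 18/55; 1/5 + 13/55 = 24/55; 13/55 + 18/55 = 31/55; 24/55 + 31/55 = 1. Resulting codeword lengths (in the order the probabilities were given): (2, 2, 3, 4, 4, 2). L_avg = sum(p_i * l_i) = 13/55*2 + 13/55*2 + 9/55*3 + 17/110*4 + 1/110*4 + 1/5*2 = 137/55 = 2.4909

2.4909 bits


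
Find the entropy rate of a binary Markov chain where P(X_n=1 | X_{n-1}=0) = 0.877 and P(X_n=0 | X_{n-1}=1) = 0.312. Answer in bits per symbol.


Stationary distribution: pi_0 = p10/(p01+p10) = 0.2624, pi_1 = 0.7376. Entropy rate H' = pi_0*H(p01) + pi_1*H(p10) = 0.2624*0.5379 + 0.7376*0.8955 = 0.8016

0.8016 bits/symbol


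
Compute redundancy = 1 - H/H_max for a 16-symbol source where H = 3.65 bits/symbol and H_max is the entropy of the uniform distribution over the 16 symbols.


H_max = log2(K) = log2(16) = 4.0 bits/symbol. Redundancy = 1 - H/H_max = 1 - 3.65/4.0 = 1 - 0.9125 = 0.0875

0.0875


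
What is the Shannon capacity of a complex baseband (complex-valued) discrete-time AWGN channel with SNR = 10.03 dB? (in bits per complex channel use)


SNR_linear = 10^(10.03/10) = 10.0693; C = log2(1 + SNR_linear) = log2(1 + 10.0693) = 3.4685

3.4685 bits/channel use


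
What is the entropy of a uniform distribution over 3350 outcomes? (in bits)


H = log2(n) = log2(3350) = 11.7099

11.7099 bits


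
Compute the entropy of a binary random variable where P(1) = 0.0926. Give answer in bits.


H = -p*log2(p) - (1-p)*log2(1-p). -0.0926*log2(0.0926) = 0.317881; -0.9074*log2(0.9074) = 0.127208. H = 0.317881 + 0.127208 = 0.4451

0.4451 bits


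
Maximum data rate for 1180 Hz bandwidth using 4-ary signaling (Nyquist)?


Rate = 2 * B * log2(M) = 2 * 1180 * 2.0 = 4720.0

4720.0 bps


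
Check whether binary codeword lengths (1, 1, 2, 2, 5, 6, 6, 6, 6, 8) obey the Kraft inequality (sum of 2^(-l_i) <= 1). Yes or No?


Kraft sum = sum(2^(-l_i)) = 1.5977, need <= 1. Result: violated (a binary prefix-free code with these lengths cannot exist)

No


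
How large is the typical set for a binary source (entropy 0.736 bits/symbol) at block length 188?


log2|A_typical| = nH = 188 * 0.736 = 138.368, so |A_typical| ~ 2^138.368 = 4.497e+41

4.497e+41


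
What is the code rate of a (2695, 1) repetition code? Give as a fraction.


Rate = k/n = 1/2695

1/2695


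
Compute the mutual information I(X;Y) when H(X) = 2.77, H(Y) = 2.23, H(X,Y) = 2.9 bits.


I(X;Y) = H(X) + H(Y) - H(X,Y) = 2.77 + 2.23 - 2.9 = 2.1

2.1 bits


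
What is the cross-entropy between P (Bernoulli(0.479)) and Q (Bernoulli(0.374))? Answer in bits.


H(P,Q) = -p*log2(q) - (1-p)*log2(1-q). -0.479*log2(0.374) = 0.679648; -0.521*log2(0.626) = 0.352074. H(P,Q) = 0.679648 + 0.352074 = 1.0317

1.0317 bits


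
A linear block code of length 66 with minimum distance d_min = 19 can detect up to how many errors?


Detection capability = d_min - 1 = 19 - 1 = 18

18 errors


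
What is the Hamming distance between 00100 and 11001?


Count differing positions: ^ ^ ^ . ^ = 4 differences

4


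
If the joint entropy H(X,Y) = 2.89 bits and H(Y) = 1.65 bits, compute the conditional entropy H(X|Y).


H(X|Y) = H(X,Y) - H(Y) = 2.89 - 1.65 = 1.24

1.24 bits


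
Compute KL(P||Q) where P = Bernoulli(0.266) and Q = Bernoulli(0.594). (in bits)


KL = p*log2(p/q) + (1-p)*log2((1-p)/(1-q)) = 0.266*log2(0.266/0.594) + 0.734*log2(0.734/0.406) = 0.3188

0.3188 bits


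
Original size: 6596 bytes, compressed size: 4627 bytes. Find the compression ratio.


Ratio = original / compressed = 6596 / 4627 = 1.4255

1.4255


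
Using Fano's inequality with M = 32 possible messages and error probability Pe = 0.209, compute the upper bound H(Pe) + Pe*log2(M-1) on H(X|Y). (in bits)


H(Pe) = -Pe*log2(Pe) - (1-Pe)*log2(1-Pe) = -0.209*log2(0.209) - 0.791*log2(0.791) = 0.472011 + 0.267556 = 0.7396. Pe*log2(M-1) = 0.209*log2(31) = 1.035427. Bound = H(Pe) + Pe*log2(M-1) = 0.472011 + 0.267556 + 1.035427 = 1.775

1.775 bits


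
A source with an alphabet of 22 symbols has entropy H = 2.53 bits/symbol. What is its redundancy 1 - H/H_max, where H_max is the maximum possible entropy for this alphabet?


H_max = log2(K) = log2(22) = 4.4594 bits/symbol. Redundancy = 1 - H/H_max = 1 - 2.53/4.4594 = 1 - 0.5673 = 0.4327

0.4327


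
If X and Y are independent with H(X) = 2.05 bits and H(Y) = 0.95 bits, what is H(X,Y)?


For independent variables, H(X,Y) = H(X) + H(Y) = 2.05 + 0.95 = 3.0

3.0 bits


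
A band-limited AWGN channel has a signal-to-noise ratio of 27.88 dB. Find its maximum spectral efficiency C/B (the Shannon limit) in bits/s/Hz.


SNR_linear = 10^(27.88/10) = 613.762; C/B = log2(1 + SNR_linear) = log2(1 + 613.762) = 9.2639

9.2639 bits/s/Hz


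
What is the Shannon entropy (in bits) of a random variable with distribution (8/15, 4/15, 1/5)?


H = -sum(p_i * log2(p_i)). Terms: -(8/15)*log2(8/15) = 0.483675; -(4/15)*log2(4/15) = 0.508504; -(1/5)*log2(1/5) = 0.464386. H = 0.483675 + 0.508504 + 0.464386 = 1.4566

1.4566 bits


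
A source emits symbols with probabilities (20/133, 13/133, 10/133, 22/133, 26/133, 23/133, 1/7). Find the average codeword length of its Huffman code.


Huffman construction (repeatedly merge the two least-probable nodes; each merge adds 1 bit to every symbol beneath it): 10/133 + 13/133 = 23/133; 1/7 + 20/133 = 39/133; 22/133 + 23/133 = 45/133; 23/133 + 26/133 = 7/19; 39/133 + 45/133 = 12/19; 7/19 + 12/19 = 1. Resulting codeword lengths (in the order the probabilities were given): (3, 3, 3, 3, 2, 3, 3). L_avg = sum(p_i * l_i) = 20/133*3 + 13/133*3 + 10/133*3 + 22/133*3 + 26/133*2 + 23/133*3 + 1/7*3 = 373/133 = 2.8045

2.8045 bits


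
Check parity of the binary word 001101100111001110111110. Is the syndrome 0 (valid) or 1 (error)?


Syndrome = XOR of all bits = 0 XOR 0 XOR 1 XOR 1 XOR 0 XOR 1 XOR 1 XOR 0 XOR 0 XOR 1 XOR 1 XOR 1 XOR 0 XOR 0 XOR 1 XOR 1 XOR 1 XOR 0 XOR 1 XOR 1 XOR 1 XOR 1 XOR 1 XOR 0 = 1

1


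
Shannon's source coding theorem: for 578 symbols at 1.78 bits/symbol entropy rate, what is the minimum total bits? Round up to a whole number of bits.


Minimum bits >= n * H = 578 * 1.78 = 1028.84, rounded up to a whole number of bits = 1029

1029 bits


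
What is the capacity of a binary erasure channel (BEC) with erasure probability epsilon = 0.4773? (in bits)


C = 1 - epsilon = 1 - 0.4773 = 0.5227

0.5227 bits


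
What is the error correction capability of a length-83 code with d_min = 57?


Correction capability = floor((d-1)/2) = floor((57-1)/2) = 28

28 errors


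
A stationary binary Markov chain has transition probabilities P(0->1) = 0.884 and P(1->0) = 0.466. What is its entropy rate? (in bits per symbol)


Stationary distribution: pi_0 = p10/(p01+p10) = 0.3452, pi_1 = 0.6548. Entropy rate H' = pi_0*H(p01) + pi_1*H(p10) = 0.3452*0.5178 + 0.6548*0.9967 = 0.8313

0.8313 bits/symbol


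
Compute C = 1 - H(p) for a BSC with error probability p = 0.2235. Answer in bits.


H(p) = -p*log2(p) - (1-p)*log2(1-p) = -0.2235*log2(0.2235) - 0.7765*log2(0.7765) = 0.483130 + 0.283378 = 0.7665. C = 1 - H(p) = 1 - 0.7665 = 0.2335

0.2335 bits


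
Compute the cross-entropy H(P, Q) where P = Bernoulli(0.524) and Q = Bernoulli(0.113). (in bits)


H(P,Q) = -p*log2(q) - (1-p)*log2(1-q). -0.524*log2(0.113) = 1.648297; -0.476*log2(0.887) = 0.082345. H(P,Q) = 1.648297 + 0.082345 = 1.7306

1.7306 bits


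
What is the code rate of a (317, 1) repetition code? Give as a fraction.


Rate = k/n = 1/317

1/317


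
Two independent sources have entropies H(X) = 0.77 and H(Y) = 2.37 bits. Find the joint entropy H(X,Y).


For independent variables, H(X,Y) = H(X) + H(Y) = 0.77 + 2.37 = 3.14

3.14 bits


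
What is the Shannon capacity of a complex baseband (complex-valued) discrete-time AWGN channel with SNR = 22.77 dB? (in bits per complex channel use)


SNR_linear = 10^(22.77/10) = 189.2344; C = log2(1 + SNR_linear) = log2(1 + 189.2344) = 7.5716

7.5716 bits/channel use


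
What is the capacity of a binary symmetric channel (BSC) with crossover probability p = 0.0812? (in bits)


H(p) = -p*log2(p) - (1-p)*log2(1-p) = -0.0812*log2(0.0812) - 0.9188*log2(0.9188) = 0.294137 + 0.112256 = 0.4064. C = 1 - H(p) = 1 - 0.4064 = 0.5936

0.5936 bits


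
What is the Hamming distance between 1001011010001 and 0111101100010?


Count differing positions: ^ ^ ^ . ^ ^ . ^ ^ . . ^ ^ = 9 differences

9


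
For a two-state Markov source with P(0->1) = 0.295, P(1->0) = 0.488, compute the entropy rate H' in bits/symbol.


Stationary distribution: pi_0 = p10/(p01+p10) = 0.6232, pi_1 = 0.3768. Entropy rate H' = pi_0*H(p01) + pi_1*H(p10) = 0.6232*0.8751 + 0.3768*0.9996 = 0.922

0.922 bits/symbol


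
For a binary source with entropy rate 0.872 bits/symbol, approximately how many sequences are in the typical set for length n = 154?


log2|A_typical| = nH = 154 * 0.872 = 134.288, so |A_typical| ~ 2^134.288 = 2.659e+40

2.659e+40


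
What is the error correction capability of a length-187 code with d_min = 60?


Correction capability = floor((d-1)/2) = floor((60-1)/2) = 29

29 errors


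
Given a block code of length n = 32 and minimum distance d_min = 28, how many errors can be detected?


Detection capability = d_min - 1 = 28 - 1 = 27

27 errors


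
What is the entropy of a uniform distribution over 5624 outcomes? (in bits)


H = log2(n) = log2(5624) = 12.4574

12.4574 bits


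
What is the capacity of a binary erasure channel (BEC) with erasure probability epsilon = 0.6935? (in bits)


C = 1 - epsilon = 1 - 0.6935 = 0.3065

0.3065 bits


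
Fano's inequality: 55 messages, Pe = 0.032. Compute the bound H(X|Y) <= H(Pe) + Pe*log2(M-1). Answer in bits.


H(Pe) = -Pe*log2(Pe) - (1-Pe)*log2(1-Pe) = -0.032*log2(0.032) - 0.968*log2(0.968) = 0.158905 + 0.045420 = 0.2043. Pe*log2(M-1) = 0.032*log2(54) = 0.184156. Bound = H(Pe) + Pe*log2(M-1) = 0.158905 + 0.045420 + 0.184156 = 0.3885

0.3885 bits


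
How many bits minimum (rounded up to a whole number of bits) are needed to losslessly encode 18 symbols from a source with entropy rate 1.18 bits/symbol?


Minimum bits >= n * H = 18 * 1.18 = 21.24, rounded up to a whole number of bits = 22

22 bits


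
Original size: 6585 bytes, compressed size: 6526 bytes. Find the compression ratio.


Ratio = original / compressed = 6585 / 6526 = 1.009

1.009


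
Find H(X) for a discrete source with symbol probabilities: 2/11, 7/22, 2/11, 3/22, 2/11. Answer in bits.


H = -sum(p_i * log2(p_i)). Terms: -(2/11)*log2(2/11) = 0.447169; -(7/22)*log2(7/22) = 0.525661; -(2/11)*log2(2/11) = 0.447169; -(3/22)*log2(3/22) = 0.391973; -(2/11)*log2(2/11) = 0.447169. H = 0.447169 + 0.525661 + 0.447169 + 0.391973 + 0.447169 = 2.2591

2.2591 bits


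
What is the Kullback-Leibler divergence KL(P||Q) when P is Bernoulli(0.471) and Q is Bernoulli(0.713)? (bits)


KL = p*log2(p/q) + (1-p)*log2((1-p)/(1-q)) = 0.471*log2(0.471/0.713) + 0.529*log2(0.529/0.287) = 0.185

0.185 bits


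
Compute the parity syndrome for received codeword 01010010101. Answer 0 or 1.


Syndrome = XOR of all bits = 0 XOR 1 XOR 0 XOR 1 XOR 0 XOR 0 XOR 1 XOR 0 XOR 1 XOR 0 XOR 1 = 1

1


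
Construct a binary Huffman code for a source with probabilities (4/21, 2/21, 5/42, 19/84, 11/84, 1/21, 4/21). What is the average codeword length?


Huffman construction (repeatedly merge the two least-probable nodes; each merge adds 1 bit to every symbol beneath it): 1/21 + 2/21 = 1/7; 5/42 + 11/84 = 1/4; 1/7 + 4/21 = 1/3; 4/21 + 19/84 = 5/12; 1/4 + 1/3 = 7/12; 5/12 + 7/12 = 1. Resulting codeword lengths (in the order the probabilities were given): (3, 4, 3, 2, 3, 4, 2). L_avg = sum(p_i * l_i) = 4/21*3 + 2/21*4 + 5/42*3 + 19/84*2 + 11/84*3 + 1/21*4 + 4/21*2 = 229/84 = 2.7262

2.7262 bits


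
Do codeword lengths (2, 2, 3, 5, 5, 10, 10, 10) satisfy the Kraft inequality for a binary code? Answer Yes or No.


Kraft sum = sum(2^(-l_i)) = 0.6904, need <= 1. Result: satisfied (a binary prefix-free code with these lengths exists)

Yes


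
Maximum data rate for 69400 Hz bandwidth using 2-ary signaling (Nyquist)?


Rate = 2 * B * log2(M) = 2 * 69400 * 1.0 = 138800.0

138800.0 bps


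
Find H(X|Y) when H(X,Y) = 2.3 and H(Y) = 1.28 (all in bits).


H(X|Y) = H(X,Y) - H(Y) = 2.3 - 1.28 = 1.02

1.02 bits


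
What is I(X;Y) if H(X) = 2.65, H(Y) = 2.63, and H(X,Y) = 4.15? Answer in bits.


I(X;Y) = H(X) + H(Y) - H(X,Y) = 2.65 + 2.63 - 4.15 = 1.13

1.13 bits


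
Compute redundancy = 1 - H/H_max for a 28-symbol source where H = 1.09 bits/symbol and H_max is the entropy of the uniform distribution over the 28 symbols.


H_max = log2(K) = log2(28) = 4.8074 bits/symbol. Redundancy = 1 - H/H_max = 1 - 1.09/4.8074 = 1 - 0.2267 = 0.7733

0.7733


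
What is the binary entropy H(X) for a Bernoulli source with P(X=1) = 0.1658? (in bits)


H = -p*log2(p) - (1-p)*log2(1-p). -0.1658*log2(0.1658) = 0.429834; -0.8342*log2(0.8342) = 0.218172. H = 0.429834 + 0.218172 = 0.648

0.648 bits


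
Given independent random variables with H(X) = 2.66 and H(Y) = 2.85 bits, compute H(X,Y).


For independent variables, H(X,Y) = H(X) + H(Y) = 2.66 + 2.85 = 5.51

5.51 bits


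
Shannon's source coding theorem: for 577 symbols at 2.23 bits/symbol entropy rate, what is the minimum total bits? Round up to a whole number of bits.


Minimum bits >= n * H = 577 * 2.23 = 1286.71, rounded up to a whole number of bits = 1287

1287 bits


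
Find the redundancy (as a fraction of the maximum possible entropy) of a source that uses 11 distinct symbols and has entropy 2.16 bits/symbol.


H_max = log2(K) = log2(11) = 3.4594 bits/symbol. Redundancy = 1 - H/H_max = 1 - 2.16/3.4594 = 1 - 0.6244 = 0.3756

0.3756


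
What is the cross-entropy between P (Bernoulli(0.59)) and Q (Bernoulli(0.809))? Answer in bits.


H(P,Q) = -p*log2(q) - (1-p)*log2(1-q). -0.59*log2(0.809) = 0.180415; -0.41*log2(0.191) = 0.979226. H(P,Q) = 0.180415 + 0.979226 = 1.1596

1.1596 bits


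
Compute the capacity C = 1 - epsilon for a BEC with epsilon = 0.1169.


C = 1 - epsilon = 1 - 0.1169 = 0.8831

0.8831 bits


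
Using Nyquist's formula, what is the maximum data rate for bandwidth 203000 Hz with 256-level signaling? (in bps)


Rate = 2 * B * log2(M) = 2 * 203000 * 8.0 = 3248000.0

3248000.0 bps


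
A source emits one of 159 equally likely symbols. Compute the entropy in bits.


H = log2(n) = log2(159) = 7.3129

7.3129 bits


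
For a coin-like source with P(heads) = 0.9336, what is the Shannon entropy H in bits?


H = -p*log2(p) - (1-p)*log2(1-p). -0.9336*log2(0.9336) = 0.092542; -0.0664*log2(0.0664) = 0.259801. H = 0.092542 + 0.259801 = 0.3523

0.3523 bits


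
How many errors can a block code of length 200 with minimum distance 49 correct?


Correction capability = floor((d-1)/2) = floor((49-1)/2) = 24

24 errors


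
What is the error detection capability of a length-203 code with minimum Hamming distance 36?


Detection capability = d_min - 1 = 36 - 1 = 35

35 errors


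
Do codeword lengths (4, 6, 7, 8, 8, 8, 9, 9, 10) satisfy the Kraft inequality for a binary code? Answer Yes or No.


Kraft sum = sum(2^(-l_i)) = 0.1025, need <= 1. Result: satisfied (a binary prefix-free code with these lengths exists)

Yes


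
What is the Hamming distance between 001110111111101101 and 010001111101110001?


Count differing positions: . ^ ^ ^ ^ ^ . . . . ^ . . ^ ^ ^ . . = 9 differences

9


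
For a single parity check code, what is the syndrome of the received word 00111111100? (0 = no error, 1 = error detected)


Syndrome = XOR of all bits = 0 XOR 0 XOR 1 XOR 1 XOR 1 XOR 1 XOR 1 XOR 1 XOR 1 XOR 0 XOR 0 = 1

1


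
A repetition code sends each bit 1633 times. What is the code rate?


Rate = k/n = 1/1633

1/1633


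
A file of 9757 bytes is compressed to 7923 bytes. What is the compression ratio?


Ratio = original / compressed = 9757 / 7923 = 1.2315

1.2315


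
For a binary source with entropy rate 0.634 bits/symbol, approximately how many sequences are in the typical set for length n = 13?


log2|A_typical| = nH = 13 * 0.634 = 8.242, so |A_typical| ~ 2^8.242 = 3.028e+02

3.028e+02


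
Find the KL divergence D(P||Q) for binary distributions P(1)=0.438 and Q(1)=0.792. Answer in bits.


KL = p*log2(p/q) + (1-p)*log2((1-p)/(1-q)) = 0.438*log2(0.438/0.792) + 0.562*log2(0.562/0.208) = 0.4316

0.4316 bits


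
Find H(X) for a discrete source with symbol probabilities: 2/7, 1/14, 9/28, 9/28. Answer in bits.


H = -sum(p_i * log2(p_i)). Terms: -(2/7)*log2(2/7) = 0.516387; -(1/14)*log2(1/14) = 0.271954; -(9/28)*log2(9/28) = 0.526317; -(9/28)*log2(9/28) = 0.526317. H = 0.516387 + 0.271954 + 0.526317 + 0.526317 = 1.841

1.841 bits


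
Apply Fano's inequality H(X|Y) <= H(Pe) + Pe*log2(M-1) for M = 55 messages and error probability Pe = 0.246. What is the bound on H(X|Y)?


H(Pe) = -Pe*log2(Pe) - (1-Pe)*log2(1-Pe) = -0.246*log2(0.246) - 0.754*log2(0.754) = 0.497724 + 0.307152 = 0.8049. Pe*log2(M-1) = 0.246*log2(54) = 1.415702. Bound = H(Pe) + Pe*log2(M-1) = 0.497724 + 0.307152 + 1.415702 = 2.2206

2.2206 bits


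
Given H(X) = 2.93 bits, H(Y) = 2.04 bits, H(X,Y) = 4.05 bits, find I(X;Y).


I(X;Y) = H(X) + H(Y) - H(X,Y) = 2.93 + 2.04 - 4.05 = 0.92

0.92 bits


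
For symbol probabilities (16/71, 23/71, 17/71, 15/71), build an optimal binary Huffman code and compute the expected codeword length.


Huffman construction (repeatedly merge the two least-probable nodes; each merge adds 1 bit to every symbol beneath it): 15/71 + 16/71 = 31/71; 17/71 + 23/71 = 40/71; 31/71 + 40/71 = 1. Resulting codeword lengths (in the order the probabilities were given): (2, 2, 2, 2). L_avg = sum(p_i * l_i) = 16/71*2 + 23/71*2 + 17/71*2 + 15/71*2 = 2

2.0 bits


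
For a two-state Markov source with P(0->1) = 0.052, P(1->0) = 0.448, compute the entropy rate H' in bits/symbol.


Stationary distribution: pi_0 = p10/(p01+p10) = 0.896, pi_1 = 0.104. Entropy rate H' = pi_0*H(p01) + pi_1*H(p10) = 0.896*0.2948 + 0.104*0.9922 = 0.3674

0.3674 bits/symbol


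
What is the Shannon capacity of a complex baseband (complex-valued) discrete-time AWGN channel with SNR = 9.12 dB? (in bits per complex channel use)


SNR_linear = 10^(9.12/10) = 8.1658; C = log2(1 + SNR_linear) = log2(1 + 8.1658) = 3.1963

3.1963 bits/channel use


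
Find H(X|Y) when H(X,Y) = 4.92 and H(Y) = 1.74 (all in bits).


H(X|Y) = H(X,Y) - H(Y) = 4.92 - 1.74 = 3.18

3.18 bits


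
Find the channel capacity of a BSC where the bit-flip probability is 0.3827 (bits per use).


H(p) = -p*log2(p) - (1-p)*log2(1-p) = -0.3827*log2(0.3827) - 0.6173*log2(0.6173) = 0.530313 + 0.429614 = 0.9599. C = 1 - H(p) = 1 - 0.9599 = 0.0401

0.0401 bits


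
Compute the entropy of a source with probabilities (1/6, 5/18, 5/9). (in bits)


H = -sum(p_i * log2(p_i)). Terms: -(1/6)*log2(1/6) = 0.430827; -(5/18)*log2(5/18) = 0.513332; -(5/9)*log2(5/9) = 0.471109. H = 0.430827 + 0.513332 + 0.471109 = 1.4153

1.4153 bits


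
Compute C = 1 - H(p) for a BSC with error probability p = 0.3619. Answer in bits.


H(p) = -p*log2(p) - (1-p)*log2(1-p) = -0.3619*log2(0.3619) - 0.6381*log2(0.6381) = 0.530667 + 0.413582 = 0.9442. C = 1 - H(p) = 1 - 0.9442 = 0.0558

0.0558 bits


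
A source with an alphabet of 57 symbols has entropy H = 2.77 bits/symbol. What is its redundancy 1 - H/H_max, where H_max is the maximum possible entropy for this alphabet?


H_max = log2(K) = log2(57) = 5.8329 bits/symbol. Redundancy = 1 - H/H_max = 1 - 2.77/5.8329 = 1 - 0.4749 = 0.5251

0.5251


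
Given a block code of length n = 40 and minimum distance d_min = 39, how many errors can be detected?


Detection capability = d_min - 1 = 39 - 1 = 38

38 errors


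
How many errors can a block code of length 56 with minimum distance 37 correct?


Correction capability = floor((d-1)/2) = floor((37-1)/2) = 18

18 errors


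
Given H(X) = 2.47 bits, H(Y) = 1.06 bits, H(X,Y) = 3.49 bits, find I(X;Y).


I(X;Y) = H(X) + H(Y) - H(X,Y) = 2.47 + 1.06 - 3.49 = 0.04

0.04 bits


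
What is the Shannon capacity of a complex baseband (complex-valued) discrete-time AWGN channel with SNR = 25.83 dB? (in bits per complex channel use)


SNR_linear = 10^(25.83/10) = 382.8247; C = log2(1 + SNR_linear) = log2(1 + 382.8247) = 8.5843

8.5843 bits/channel use


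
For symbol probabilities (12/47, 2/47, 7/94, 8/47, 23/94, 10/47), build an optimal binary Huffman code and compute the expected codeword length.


Huffman construction (repeatedly merge the two least-probable nodes; each merge adds 1 bit to every symbol beneath it): 2/47 + 7/94 = 11/94; 11/94 + 8/47 = 27/94; 10/47 + 23/94 = 43/94; 12/47 + 27/94 = 51/94; 43/94 + 51/94 = 1. Resulting codeword lengths (in the order the probabilities were given): (2, 4, 4, 3, 2, 2). L_avg = sum(p_i * l_i) = 12/47*2 + 2/47*4 + 7/94*4 + 8/47*3 + 23/94*2 + 10/47*2 = 113/47 = 2.4043

2.4043 bits


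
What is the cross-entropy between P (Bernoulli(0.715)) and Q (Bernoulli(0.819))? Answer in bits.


H(P,Q) = -p*log2(q) - (1-p)*log2(1-q). -0.715*log2(0.819) = 0.205966; -0.285*log2(0.181) = 0.702792. H(P,Q) = 0.205966 + 0.702792 = 0.9088

0.9088 bits


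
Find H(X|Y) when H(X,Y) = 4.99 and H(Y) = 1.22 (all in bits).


H(X|Y) = H(X,Y) - H(Y) = 4.99 - 1.22 = 3.77

3.77 bits


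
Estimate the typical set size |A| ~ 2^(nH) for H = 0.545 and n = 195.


log2|A_typical| = nH = 195 * 0.545 = 106.275, so |A_typical| ~ 2^106.275 = 9.817e+31

9.817e+31


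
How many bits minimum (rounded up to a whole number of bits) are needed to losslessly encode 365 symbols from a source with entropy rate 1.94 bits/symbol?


Minimum bits >= n * H = 365 * 1.94 = 708.1, rounded up to a whole number of bits = 709

709 bits


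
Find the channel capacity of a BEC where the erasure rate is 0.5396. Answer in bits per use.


C = 1 - epsilon = 1 - 0.5396 = 0.4604

0.4604 bits


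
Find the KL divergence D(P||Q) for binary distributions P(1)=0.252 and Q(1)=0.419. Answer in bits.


KL = p*log2(p/q) + (1-p)*log2((1-p)/(1-q)) = 0.252*log2(0.252/0.419) + 0.748*log2(0.748/0.581) = 0.0878

0.0878 bits
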